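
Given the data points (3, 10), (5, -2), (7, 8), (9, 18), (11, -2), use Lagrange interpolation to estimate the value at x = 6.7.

Lagrange interpolation formula:
P(x) = Σ yᵢ × Lᵢ(x)
where Lᵢ(x) = Π_{j≠i} (x - xⱼ)/(xᵢ - xⱼ)

L_0(6.7) = (6.7 - 5)/(3 - 5) × (6.7 - 7)/(3 - 7) × (6.7 - 9)/(3 - 9) × (6.7 - 11)/(3 - 11) = -0.013135
L_1(6.7) = (6.7 - 3)/(5 - 3) × (6.7 - 7)/(5 - 7) × (6.7 - 9)/(5 - 9) × (6.7 - 11)/(5 - 11) = 0.114353
L_2(6.7) = (6.7 - 3)/(7 - 3) × (6.7 - 5)/(7 - 5) × (6.7 - 9)/(7 - 9) × (6.7 - 11)/(7 - 11) = 0.972002
L_3(6.7) = (6.7 - 3)/(9 - 3) × (6.7 - 5)/(9 - 5) × (6.7 - 7)/(9 - 7) × (6.7 - 11)/(9 - 11) = -0.084522
L_4(6.7) = (6.7 - 3)/(11 - 3) × (6.7 - 5)/(11 - 5) × (6.7 - 7)/(11 - 7) × (6.7 - 9)/(11 - 9) = 0.011302

P(6.7) = 10×L_0(6.7) + (-2)×L_1(6.7) + 8×L_2(6.7) + 18×L_3(6.7) + (-2)×L_4(6.7)
P(6.7) = 5.871956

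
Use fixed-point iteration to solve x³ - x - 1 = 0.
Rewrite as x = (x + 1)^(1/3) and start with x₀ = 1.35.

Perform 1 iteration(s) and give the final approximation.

Equation: x³ - x - 1 = 0
Fixed-point form: x = (x + 1)^(1/3)
x₀ = 1.35

x_1 = g(1.350000) = 1.329503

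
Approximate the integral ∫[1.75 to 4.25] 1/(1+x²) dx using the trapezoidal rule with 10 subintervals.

f(x) = 1/(1+x²)
a = 1.75, b = 4.25, n = 10
h = (b - a)/n = 0.250000

Trapezoidal rule: (h/2)[f(x₀) + 2f(x₁) + 2f(x₂) + ... + f(xₙ)]

x_0 = 1.7500, f(x_0) = 0.246154, coefficient = 1
x_1 = 2.0000, f(x_1) = 0.200000, coefficient = 2
x_2 = 2.2500, f(x_2) = 0.164948, coefficient = 2
x_3 = 2.5000, f(x_3) = 0.137931, coefficient = 2
x_4 = 2.7500, f(x_4) = 0.116788, coefficient = 2
x_5 = 3.0000, f(x_5) = 0.100000, coefficient = 2
x_6 = 3.2500, f(x_6) = 0.086486, coefficient = 2
x_7 = 3.5000, f(x_7) = 0.075472, coefficient = 2
x_8 = 3.7500, f(x_8) = 0.066390, coefficient = 2
x_9 = 4.0000, f(x_9) = 0.058824, coefficient = 2
x_10 = 4.2500, f(x_10) = 0.052459, coefficient = 1

I ≈ (0.250000/2) × 2.312292 = 0.289036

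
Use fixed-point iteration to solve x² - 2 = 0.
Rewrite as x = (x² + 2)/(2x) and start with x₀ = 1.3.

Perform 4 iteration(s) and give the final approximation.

Equation: x² - 2 = 0
Fixed-point form: x = (x² + 2)/(2x)
x₀ = 1.3

x_1 = g(1.300000) = 1.419231
x_2 = g(1.419231) = 1.414222
x_3 = g(1.414222) = 1.414214
x_4 = g(1.414214) = 1.414214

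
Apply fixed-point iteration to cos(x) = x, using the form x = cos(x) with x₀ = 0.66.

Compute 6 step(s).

Equation: cos(x) = x
Fixed-point form: x = cos(x)
x₀ = 0.66

x_1 = g(0.660000) = 0.789992
x_2 = g(0.789992) = 0.703851
x_3 = g(0.703851) = 0.762356
x_4 = g(0.762356) = 0.723211
x_5 = g(0.723211) = 0.749685
x_6 = g(0.749685) = 0.731904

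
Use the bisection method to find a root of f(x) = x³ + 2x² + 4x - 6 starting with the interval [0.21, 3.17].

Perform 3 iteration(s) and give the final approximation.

f(x) = x³ + 2x² + 4x - 6
Initial interval: [0.21, 3.17]

Iteration 1:
  c_1 = (0.210000 + 3.170000)/2 = 1.690000
  f(c_1) = f(1.690000) = 11.299009
  f(a) × f(c) < 0, new interval: [0.210000, 1.690000]
Iteration 2:
  c_2 = (0.210000 + 1.690000)/2 = 0.950000
  f(c_2) = f(0.950000) = 0.462375
  f(a) × f(c) < 0, new interval: [0.210000, 0.950000]
Iteration 3:
  c_3 = (0.210000 + 0.950000)/2 = 0.580000
  f(c_3) = f(0.580000) = -2.812088
  f(a) × f(c) ≥ 0, new interval: [0.580000, 0.950000]

After 3 iteration(s), the approximation is c_3 = 0.580000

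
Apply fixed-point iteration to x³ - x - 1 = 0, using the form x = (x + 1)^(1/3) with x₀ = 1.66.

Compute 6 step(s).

Equation: x³ - x - 1 = 0
Fixed-point form: x = (x + 1)^(1/3)
x₀ = 1.66

x_1 = g(1.660000) = 1.385566
x_2 = g(1.385566) = 1.336176
x_3 = g(1.336176) = 1.326891
x_4 = g(1.326891) = 1.325131
x_5 = g(1.325131) = 1.324796
x_6 = g(1.324796) = 1.324733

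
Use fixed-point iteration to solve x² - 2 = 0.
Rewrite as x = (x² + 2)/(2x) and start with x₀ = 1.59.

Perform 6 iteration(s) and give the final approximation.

Equation: x² - 2 = 0
Fixed-point form: x = (x² + 2)/(2x)
x₀ = 1.59

x_1 = g(1.590000) = 1.423931
x_2 = g(1.423931) = 1.414247
x_3 = g(1.414247) = 1.414214
x_4 = g(1.414214) = 1.414214
x_5 = g(1.414214) = 1.414214
x_6 = g(1.414214) = 1.414214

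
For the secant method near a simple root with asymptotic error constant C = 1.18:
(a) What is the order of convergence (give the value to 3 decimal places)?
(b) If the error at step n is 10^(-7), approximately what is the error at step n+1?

(a) Secant method has superlinear convergence with order φ = (1+√5)/2 ≈ 1.618.
    This means |e_{n+1}| ≈ C|e_n|^1.618.

(b) With |e_n| = 10^(-7) and C = 1.18:
    |e_{n+1}| ≈ 1.18 × (10^(-7))^1.618 = 1.18 × 10^(-11.33)

(a) ≈ 1.618 (golden ratio); (b) |e_{n+1}| ≈ 5.567e-12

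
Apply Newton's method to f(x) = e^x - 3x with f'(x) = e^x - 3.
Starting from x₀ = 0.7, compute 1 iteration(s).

f(x) = e^x - 3x
f'(x) = e^x - 3
x₀ = 0.7

Newton-Raphson formula: x_{n+1} = x_n - f(x_n)/f'(x_n)

Iteration 1:
  f(0.700000) = -0.086247
  f'(0.700000) = -0.986247
  x_1 = 0.700000 - (-0.086247)/(-0.986247) = 0.612550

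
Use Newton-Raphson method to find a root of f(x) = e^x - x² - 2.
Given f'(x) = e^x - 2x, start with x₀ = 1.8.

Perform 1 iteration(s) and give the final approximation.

f(x) = e^x - x² - 2
f'(x) = e^x - 2x
x₀ = 1.8

Newton-Raphson formula: x_{n+1} = x_n - f(x_n)/f'(x_n)

Iteration 1:
  f(1.800000) = 0.809647
  f'(1.800000) = 2.449647
  x_1 = 1.800000 - 0.809647/2.449647 = 1.469484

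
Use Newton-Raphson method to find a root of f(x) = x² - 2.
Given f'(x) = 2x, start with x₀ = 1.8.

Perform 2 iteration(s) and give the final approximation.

f(x) = x² - 2
f'(x) = 2x
x₀ = 1.8

Newton-Raphson formula: x_{n+1} = x_n - f(x_n)/f'(x_n)

Iteration 1:
  f(1.800000) = 1.240000
  f'(1.800000) = 3.600000
  x_1 = 1.800000 - 1.240000/3.600000 = 1.455556
Iteration 2:
  f(1.455556) = 0.118642
  f'(1.455556) = 2.911111
  x_2 = 1.455556 - 0.118642/2.911111 = 1.414801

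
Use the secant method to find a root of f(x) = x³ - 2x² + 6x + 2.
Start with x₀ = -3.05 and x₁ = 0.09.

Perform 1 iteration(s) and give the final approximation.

f(x) = x³ - 2x² + 6x + 2
x₀ = -3.05, x₁ = 0.09

Secant formula: x_{n+1} = x_n - f(x_n)(x_n - x_{n-1})/(f(x_n) - f(x_{n-1}))

Iteration 1:
  f(-3.050000) = -63.277625
  f(0.090000) = 2.524529
  x_2 = 0.090000 - 2.524529×(0.090000 - (-3.050000))/(2.524529 - (-63.277625))
       = -0.030468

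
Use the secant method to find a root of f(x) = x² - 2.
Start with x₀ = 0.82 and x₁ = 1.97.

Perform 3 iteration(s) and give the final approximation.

f(x) = x² - 2
x₀ = 0.82, x₁ = 1.97

Secant formula: x_{n+1} = x_n - f(x_n)(x_n - x_{n-1})/(f(x_n) - f(x_{n-1}))

Iteration 1:
  f(0.820000) = -1.327600
  f(1.970000) = 1.880900
  x_2 = 1.970000 - 1.880900×(1.970000 - 0.820000)/(1.880900 - (-1.327600))
       = 1.295842
Iteration 2:
  f(1.970000) = 1.880900
  f(1.295842) = -0.320793
  x_3 = 1.295842 - (-0.320793)×(1.295842 - 1.970000)/(-0.320793 - 1.880900)
       = 1.394069
Iteration 3:
  f(1.295842) = -0.320793
  f(1.394069) = -0.056572
  x_4 = 1.394069 - (-0.056572)×(1.394069 - 1.295842)/(-0.056572 - (-0.320793))
       = 1.415100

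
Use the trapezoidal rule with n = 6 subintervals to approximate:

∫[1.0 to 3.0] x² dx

f(x) = x²
a = 1.0, b = 3.0, n = 6
h = (b - a)/n = 0.333333

Trapezoidal rule: (h/2)[f(x₀) + 2f(x₁) + 2f(x₂) + ... + f(xₙ)]

x_0 = 1.0000, f(x_0) = 1.000000, coefficient = 1
x_1 = 1.3333, f(x_1) = 1.777778, coefficient = 2
x_2 = 1.6667, f(x_2) = 2.777778, coefficient = 2
x_3 = 2.0000, f(x_3) = 4.000000, coefficient = 2
x_4 = 2.3333, f(x_4) = 5.444444, coefficient = 2
x_5 = 2.6667, f(x_5) = 7.111111, coefficient = 2
x_6 = 3.0000, f(x_6) = 9.000000, coefficient = 1

I ≈ (0.333333/2) × 52.222222 = 8.703704
Exact value: 8.666667
Error: 0.037037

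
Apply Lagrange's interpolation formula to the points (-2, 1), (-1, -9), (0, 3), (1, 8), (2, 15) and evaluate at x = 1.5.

Lagrange interpolation formula:
P(x) = Σ yᵢ × Lᵢ(x)
where Lᵢ(x) = Π_{j≠i} (x - xⱼ)/(xᵢ - xⱼ)

L_0(1.5) = (1.5 - (-1))/(-2 - (-1)) × (1.5 - 0)/(-2 - 0) × (1.5 - 1)/(-2 - 1) × (1.5 - 2)/(-2 - 2) = -0.039062
L_1(1.5) = (1.5 - (-2))/(-1 - (-2)) × (1.5 - 0)/(-1 - 0) × (1.5 - 1)/(-1 - 1) × (1.5 - 2)/(-1 - 2) = 0.218750
L_2(1.5) = (1.5 - (-2))/(0 - (-2)) × (1.5 - (-1))/(0 - (-1)) × (1.5 - 1)/(0 - 1) × (1.5 - 2)/(0 - 2) = -0.546875
L_3(1.5) = (1.5 - (-2))/(1 - (-2)) × (1.5 - (-1))/(1 - (-1)) × (1.5 - 0)/(1 - 0) × (1.5 - 2)/(1 - 2) = 1.093750
L_4(1.5) = (1.5 - (-2))/(2 - (-2)) × (1.5 - (-1))/(2 - (-1)) × (1.5 - 0)/(2 - 0) × (1.5 - 1)/(2 - 1) = 0.273438

P(1.5) = 1×L_0(1.5) + (-9)×L_1(1.5) + 3×L_2(1.5) + 8×L_3(1.5) + 15×L_4(1.5)
P(1.5) = 9.203125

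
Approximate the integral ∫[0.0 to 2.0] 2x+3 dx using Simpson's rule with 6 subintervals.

f(x) = 2x+3
a = 0.0, b = 2.0, n = 6
h = (b - a)/n = 0.333333

Simpson's rule: (h/3)[f(x₀) + 4f(x₁) + 2f(x₂) + ... + f(xₙ)]

x_0 = 0.0000, f(x_0) = 3.000000, coefficient = 1
x_1 = 0.3333, f(x_1) = 3.666667, coefficient = 4
x_2 = 0.6667, f(x_2) = 4.333333, coefficient = 2
x_3 = 1.0000, f(x_3) = 5.000000, coefficient = 4
x_4 = 1.3333, f(x_4) = 5.666667, coefficient = 2
x_5 = 1.6667, f(x_5) = 6.333333, coefficient = 4
x_6 = 2.0000, f(x_6) = 7.000000, coefficient = 1

I ≈ (0.333333/3) × 90.000000 = 10.000000
Exact value: 10.000000
Error: 0.000000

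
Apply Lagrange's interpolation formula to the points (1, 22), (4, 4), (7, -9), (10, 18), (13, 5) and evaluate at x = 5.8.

Lagrange interpolation formula:
P(x) = Σ yᵢ × Lᵢ(x)
where Lᵢ(x) = Π_{j≠i} (x - xⱼ)/(xᵢ - xⱼ)

L_0(5.8) = (5.8 - 4)/(1 - 4) × (5.8 - 7)/(1 - 7) × (5.8 - 10)/(1 - 10) × (5.8 - 13)/(1 - 13) = -0.033600
L_1(5.8) = (5.8 - 1)/(4 - 1) × (5.8 - 7)/(4 - 7) × (5.8 - 10)/(4 - 10) × (5.8 - 13)/(4 - 13) = 0.358400
L_2(5.8) = (5.8 - 1)/(7 - 1) × (5.8 - 4)/(7 - 4) × (5.8 - 10)/(7 - 10) × (5.8 - 13)/(7 - 13) = 0.806400
L_3(5.8) = (5.8 - 1)/(10 - 1) × (5.8 - 4)/(10 - 4) × (5.8 - 7)/(10 - 7) × (5.8 - 13)/(10 - 13) = -0.153600
L_4(5.8) = (5.8 - 1)/(13 - 1) × (5.8 - 4)/(13 - 4) × (5.8 - 7)/(13 - 7) × (5.8 - 10)/(13 - 10) = 0.022400

P(5.8) = 22×L_0(5.8) + 4×L_1(5.8) + (-9)×L_2(5.8) + 18×L_3(5.8) + 5×L_4(5.8)
P(5.8) = -9.216000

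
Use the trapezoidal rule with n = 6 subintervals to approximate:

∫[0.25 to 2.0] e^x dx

f(x) = e^x
a = 0.25, b = 2.0, n = 6
h = (b - a)/n = 0.291667

Trapezoidal rule: (h/2)[f(x₀) + 2f(x₁) + 2f(x₂) + ... + f(xₙ)]

x_0 = 0.2500, f(x_0) = 1.284025, coefficient = 1
x_1 = 0.5417, f(x_1) = 1.718869, coefficient = 2
x_2 = 0.8333, f(x_2) = 2.300976, coefficient = 2
x_3 = 1.1250, f(x_3) = 3.080217, coefficient = 2
x_4 = 1.4167, f(x_4) = 4.123353, coefficient = 2
x_5 = 1.7083, f(x_5) = 5.519754, coefficient = 2
x_6 = 2.0000, f(x_6) = 7.389056, coefficient = 1

I ≈ (0.291667/2) × 42.159420 = 6.148249
Exact value: 6.105031
Error: 0.043218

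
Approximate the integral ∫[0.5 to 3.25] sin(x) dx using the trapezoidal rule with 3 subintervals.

f(x) = sin(x)
a = 0.5, b = 3.25, n = 3
h = (b - a)/n = 0.916667

Trapezoidal rule: (h/2)[f(x₀) + 2f(x₁) + 2f(x₂) + ... + f(xₙ)]

x_0 = 0.5000, f(x_0) = 0.479426, coefficient = 1
x_1 = 1.4167, f(x_1) = 0.988146, coefficient = 2
x_2 = 2.3333, f(x_2) = 0.723086, coefficient = 2
x_3 = 3.2500, f(x_3) = -0.108195, coefficient = 1

I ≈ (0.916667/2) × 3.793693 = 1.738776
Exact value: 1.871712
Error: 0.132936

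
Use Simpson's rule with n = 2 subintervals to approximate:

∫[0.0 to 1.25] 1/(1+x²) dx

f(x) = 1/(1+x²)
a = 0.0, b = 1.25, n = 2
h = (b - a)/n = 0.625000

Simpson's rule: (h/3)[f(x₀) + 4f(x₁) + 2f(x₂) + ... + f(xₙ)]

x_0 = 0.0000, f(x_0) = 1.000000, coefficient = 1
x_1 = 0.6250, f(x_1) = 0.719101, coefficient = 4
x_2 = 1.2500, f(x_2) = 0.390244, coefficient = 1

I ≈ (0.625000/3) × 4.266648 = 0.888885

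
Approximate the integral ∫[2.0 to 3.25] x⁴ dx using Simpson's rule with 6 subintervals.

f(x) = x⁴
a = 2.0, b = 3.25, n = 6
h = (b - a)/n = 0.208333

Simpson's rule: (h/3)[f(x₀) + 4f(x₁) + 2f(x₂) + ... + f(xₙ)]

x_0 = 2.0000, f(x_0) = 16.000000, coefficient = 1
x_1 = 2.2083, f(x_1) = 23.782555, coefficient = 4
x_2 = 2.4167, f(x_2) = 34.108845, coefficient = 2
x_3 = 2.6250, f(x_3) = 47.480713, coefficient = 4
x_4 = 2.8333, f(x_4) = 64.445216, coefficient = 2
x_5 = 3.0417, f(x_5) = 85.594621, coefficient = 4
x_6 = 3.2500, f(x_6) = 111.566406, coefficient = 1

I ≈ (0.208333/3) × 952.106084 = 66.118478
Exact value: 66.118164
Error: 0.000314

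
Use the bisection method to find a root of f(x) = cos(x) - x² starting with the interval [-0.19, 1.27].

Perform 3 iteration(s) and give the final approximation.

f(x) = cos(x) - x²
Initial interval: [-0.19, 1.27]

Iteration 1:
  c_1 = (-0.190000 + 1.270000)/2 = 0.540000
  f(c_1) = f(0.540000) = 0.566109
  f(a) × f(c) ≥ 0, new interval: [0.540000, 1.270000]
Iteration 2:
  c_2 = (0.540000 + 1.270000)/2 = 0.905000
  f(c_2) = f(0.905000) = -0.201339
  f(a) × f(c) < 0, new interval: [0.540000, 0.905000]
Iteration 3:
  c_3 = (0.540000 + 0.905000)/2 = 0.722500
  f(c_3) = f(0.722500) = 0.228149
  f(a) × f(c) ≥ 0, new interval: [0.722500, 0.905000]

After 3 iteration(s), the approximation is c_3 = 0.722500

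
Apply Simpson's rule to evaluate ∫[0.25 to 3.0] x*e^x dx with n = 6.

f(x) = x*e^x
a = 0.25, b = 3.0, n = 6
h = (b - a)/n = 0.458333

Simpson's rule: (h/3)[f(x₀) + 4f(x₁) + 2f(x₂) + ... + f(xₙ)]

x_0 = 0.2500, f(x_0) = 0.321006, coefficient = 1
x_1 = 0.7083, f(x_1) = 1.438345, coefficient = 4
x_2 = 1.1667, f(x_2) = 3.746482, coefficient = 2
x_3 = 1.6250, f(x_3) = 8.252431, coefficient = 4
x_4 = 2.0833, f(x_4) = 16.731656, coefficient = 2
x_5 = 2.5417, f(x_5) = 32.281254, coefficient = 4
x_6 = 3.0000, f(x_6) = 60.256611, coefficient = 1

I ≈ (0.458333/3) × 269.422014 = 41.161697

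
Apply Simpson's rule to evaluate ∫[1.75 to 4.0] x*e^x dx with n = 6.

f(x) = x*e^x
a = 1.75, b = 4.0, n = 6
h = (b - a)/n = 0.375000

Simpson's rule: (h/3)[f(x₀) + 4f(x₁) + 2f(x₂) + ... + f(xₙ)]

x_0 = 1.7500, f(x_0) = 10.070555, coefficient = 1
x_1 = 2.1250, f(x_1) = 17.792407, coefficient = 4
x_2 = 2.5000, f(x_2) = 30.456235, coefficient = 2
x_3 = 2.8750, f(x_3) = 50.960594, coefficient = 4
x_4 = 3.2500, f(x_4) = 83.818605, coefficient = 2
x_5 = 3.6250, f(x_5) = 136.027121, coefficient = 4
x_6 = 4.0000, f(x_6) = 218.392600, coefficient = 1

I ≈ (0.375000/3) × 1276.133326 = 159.516666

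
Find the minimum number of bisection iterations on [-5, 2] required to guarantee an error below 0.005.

We need (b-a)/2^n ≤ 0.005
(2 - (-5))/2^n ≤ 0.005
7/2^n ≤ 0.005
2^n ≥ 1400
n ≥ log₂(1400) = 10.45
n ≥ 11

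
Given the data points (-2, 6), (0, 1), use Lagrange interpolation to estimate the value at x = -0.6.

Lagrange interpolation formula:
P(x) = Σ yᵢ × Lᵢ(x)
where Lᵢ(x) = Π_{j≠i} (x - xⱼ)/(xᵢ - xⱼ)

L_0(-0.6) = (-0.6 - 0)/(-2 - 0) = 0.300000
L_1(-0.6) = (-0.6 - (-2))/(0 - (-2)) = 0.700000

P(-0.6) = 6×L_0(-0.6) + 1×L_1(-0.6)
P(-0.6) = 2.500000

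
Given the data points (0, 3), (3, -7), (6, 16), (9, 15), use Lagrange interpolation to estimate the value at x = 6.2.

Lagrange interpolation formula:
P(x) = Σ yᵢ × Lᵢ(x)
where Lᵢ(x) = Π_{j≠i} (x - xⱼ)/(xᵢ - xⱼ)

L_0(6.2) = (6.2 - 3)/(0 - 3) × (6.2 - 6)/(0 - 6) × (6.2 - 9)/(0 - 9) = 0.011062
L_1(6.2) = (6.2 - 0)/(3 - 0) × (6.2 - 6)/(3 - 6) × (6.2 - 9)/(3 - 9) = -0.064296
L_2(6.2) = (6.2 - 0)/(6 - 0) × (6.2 - 3)/(6 - 3) × (6.2 - 9)/(6 - 9) = 1.028741
L_3(6.2) = (6.2 - 0)/(9 - 0) × (6.2 - 3)/(9 - 3) × (6.2 - 6)/(9 - 6) = 0.024494

P(6.2) = 3×L_0(6.2) + (-7)×L_1(6.2) + 16×L_2(6.2) + 15×L_3(6.2)
P(6.2) = 17.310519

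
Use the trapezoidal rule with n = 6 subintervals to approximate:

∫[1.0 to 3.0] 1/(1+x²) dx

f(x) = 1/(1+x²)
a = 1.0, b = 3.0, n = 6
h = (b - a)/n = 0.333333

Trapezoidal rule: (h/2)[f(x₀) + 2f(x₁) + 2f(x₂) + ... + f(xₙ)]

x_0 = 1.0000, f(x_0) = 0.500000, coefficient = 1
x_1 = 1.3333, f(x_1) = 0.360000, coefficient = 2
x_2 = 1.6667, f(x_2) = 0.264706, coefficient = 2
x_3 = 2.0000, f(x_3) = 0.200000, coefficient = 2
x_4 = 2.3333, f(x_4) = 0.155172, coefficient = 2
x_5 = 2.6667, f(x_5) = 0.123288, coefficient = 2
x_6 = 3.0000, f(x_6) = 0.100000, coefficient = 1

I ≈ (0.333333/2) × 2.806332 = 0.467722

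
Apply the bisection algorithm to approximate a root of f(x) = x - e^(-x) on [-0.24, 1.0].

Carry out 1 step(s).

f(x) = x - e^(-x)
Initial interval: [-0.24, 1.0]

Iteration 1:
  c_1 = (-0.240000 + 1.000000)/2 = 0.380000
  f(c_1) = f(0.380000) = -0.303861
  f(a) × f(c) ≥ 0, new interval: [0.380000, 1.000000]

After 1 iteration(s), the approximation is c_1 = 0.380000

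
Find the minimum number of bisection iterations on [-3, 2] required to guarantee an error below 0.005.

We need (b-a)/2^n ≤ 0.005
(2 - (-3))/2^n ≤ 0.005
5/2^n ≤ 0.005
2^n ≥ 1000
n ≥ log₂(1000) = 9.97
n ≥ 10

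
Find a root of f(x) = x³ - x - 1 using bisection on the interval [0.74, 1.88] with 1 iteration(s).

f(x) = x³ - x - 1
Initial interval: [0.74, 1.88]

Iteration 1:
  c_1 = (0.740000 + 1.880000)/2 = 1.310000
  f(c_1) = f(1.310000) = -0.061909
  f(a) × f(c) ≥ 0, new interval: [1.310000, 1.880000]

After 1 iteration(s), the approximation is c_1 = 1.310000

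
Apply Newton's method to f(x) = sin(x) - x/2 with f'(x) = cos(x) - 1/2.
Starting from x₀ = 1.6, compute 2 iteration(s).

f(x) = sin(x) - x/2
f'(x) = cos(x) - 1/2
x₀ = 1.6

Newton-Raphson formula: x_{n+1} = x_n - f(x_n)/f'(x_n)

Iteration 1:
  f(1.600000) = 0.199574
  f'(1.600000) = -0.529200
  x_1 = 1.600000 - 0.199574/(-0.529200) = 1.977124
Iteration 2:
  f(1.977124) = -0.069983
  f'(1.977124) = -0.895238
  x_2 = 1.977124 - (-0.069983)/(-0.895238) = 1.898951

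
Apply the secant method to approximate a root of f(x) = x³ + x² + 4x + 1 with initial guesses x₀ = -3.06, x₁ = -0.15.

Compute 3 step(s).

f(x) = x³ + x² + 4x + 1
x₀ = -3.06, x₁ = -0.15

Secant formula: x_{n+1} = x_n - f(x_n)(x_n - x_{n-1})/(f(x_n) - f(x_{n-1}))

Iteration 1:
  f(-3.060000) = -30.529016
  f(-0.150000) = 0.419125
  x_2 = -0.150000 - 0.419125×(-0.150000 - (-3.060000))/(0.419125 - (-30.529016))
       = -0.189410
Iteration 2:
  f(-0.150000) = 0.419125
  f(-0.189410) = 0.271442
  x_3 = -0.189410 - 0.271442×(-0.189410 - (-0.150000))/(0.271442 - 0.419125)
       = -0.261845
Iteration 3:
  f(-0.189410) = 0.271442
  f(-0.261845) = 0.003230
  x_4 = -0.261845 - 0.003230×(-0.261845 - (-0.189410))/(0.003230 - 0.271442)
       = -0.262717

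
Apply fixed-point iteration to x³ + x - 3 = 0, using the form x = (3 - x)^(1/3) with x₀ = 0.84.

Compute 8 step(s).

Equation: x³ + x - 3 = 0
Fixed-point form: x = (3 - x)^(1/3)
x₀ = 0.84

x_1 = g(0.840000) = 1.292661
x_2 = g(1.292661) = 1.195198
x_3 = g(1.195198) = 1.217521
x_4 = g(1.217521) = 1.212481
x_5 = g(1.212481) = 1.213622
x_6 = g(1.213622) = 1.213364
x_7 = g(1.213364) = 1.213422
x_8 = g(1.213422) = 1.213409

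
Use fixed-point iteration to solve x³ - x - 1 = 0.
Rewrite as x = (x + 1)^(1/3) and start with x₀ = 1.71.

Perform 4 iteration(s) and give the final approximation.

Equation: x³ - x - 1 = 0
Fixed-point form: x = (x + 1)^(1/3)
x₀ = 1.71

x_1 = g(1.710000) = 1.394194
x_2 = g(1.394194) = 1.337785
x_3 = g(1.337785) = 1.327195
x_4 = g(1.327195) = 1.325188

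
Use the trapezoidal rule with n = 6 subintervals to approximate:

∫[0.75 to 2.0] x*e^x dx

f(x) = x*e^x
a = 0.75, b = 2.0, n = 6
h = (b - a)/n = 0.208333

Trapezoidal rule: (h/2)[f(x₀) + 2f(x₁) + 2f(x₂) + ... + f(xₙ)]

x_0 = 0.7500, f(x_0) = 1.587750, coefficient = 1
x_1 = 0.9583, f(x_1) = 2.498708, coefficient = 2
x_2 = 1.1667, f(x_2) = 3.746482, coefficient = 2
x_3 = 1.3750, f(x_3) = 5.438230, coefficient = 2
x_4 = 1.5833, f(x_4) = 7.712679, coefficient = 2
x_5 = 1.7917, f(x_5) = 10.749002, coefficient = 2
x_6 = 2.0000, f(x_6) = 14.778112, coefficient = 1

I ≈ (0.208333/2) × 76.656067 = 7.985007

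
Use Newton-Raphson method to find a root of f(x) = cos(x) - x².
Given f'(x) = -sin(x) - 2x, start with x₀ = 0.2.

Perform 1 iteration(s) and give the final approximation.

f(x) = cos(x) - x²
f'(x) = -sin(x) - 2x
x₀ = 0.2

Newton-Raphson formula: x_{n+1} = x_n - f(x_n)/f'(x_n)

Iteration 1:
  f(0.200000) = 0.940067
  f'(0.200000) = -0.598669
  x_1 = 0.200000 - 0.940067/(-0.598669) = 1.770260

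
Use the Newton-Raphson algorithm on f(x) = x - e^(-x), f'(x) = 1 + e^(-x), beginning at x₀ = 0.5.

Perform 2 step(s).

f(x) = x - e^(-x)
f'(x) = 1 + e^(-x)
x₀ = 0.5

Newton-Raphson formula: x_{n+1} = x_n - f(x_n)/f'(x_n)

Iteration 1:
  f(0.500000) = -0.106531
  f'(0.500000) = 1.606531
  x_1 = 0.500000 - (-0.106531)/1.606531 = 0.566311
Iteration 2:
  f(0.566311) = -0.001305
  f'(0.566311) = 1.567616
  x_2 = 0.566311 - (-0.001305)/1.567616 = 0.567143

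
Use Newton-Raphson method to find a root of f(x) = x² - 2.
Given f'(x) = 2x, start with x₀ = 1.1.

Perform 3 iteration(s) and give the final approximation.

f(x) = x² - 2
f'(x) = 2x
x₀ = 1.1

Newton-Raphson formula: x_{n+1} = x_n - f(x_n)/f'(x_n)

Iteration 1:
  f(1.100000) = -0.790000
  f'(1.100000) = 2.200000
  x_1 = 1.100000 - (-0.790000)/2.200000 = 1.459091
Iteration 2:
  f(1.459091) = 0.128946
  f'(1.459091) = 2.918182
  x_2 = 1.459091 - 0.128946/2.918182 = 1.414904
Iteration 3:
  f(1.414904) = 0.001953
  f'(1.414904) = 2.829807
  x_3 = 1.414904 - 0.001953/2.829807 = 1.414214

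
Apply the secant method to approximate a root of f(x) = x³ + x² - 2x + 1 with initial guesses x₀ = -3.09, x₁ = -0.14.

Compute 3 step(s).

f(x) = x³ + x² - 2x + 1
x₀ = -3.09, x₁ = -0.14

Secant formula: x_{n+1} = x_n - f(x_n)(x_n - x_{n-1})/(f(x_n) - f(x_{n-1}))

Iteration 1:
  f(-3.090000) = -12.775529
  f(-0.140000) = 1.296856
  x_2 = -0.140000 - 1.296856×(-0.140000 - (-3.090000))/(1.296856 - (-12.775529))
       = -0.411860
Iteration 2:
  f(-0.140000) = 1.296856
  f(-0.411860) = 1.923486
  x_3 = -0.411860 - 1.923486×(-0.411860 - (-0.140000))/(1.923486 - 1.296856)
       = 0.422634
Iteration 3:
  f(-0.411860) = 1.923486
  f(0.422634) = 0.408842
  x_4 = 0.422634 - 0.408842×(0.422634 - (-0.411860))/(0.408842 - 1.923486)
       = 0.647886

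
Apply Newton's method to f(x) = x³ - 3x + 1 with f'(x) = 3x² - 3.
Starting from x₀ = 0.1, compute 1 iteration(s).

f(x) = x³ - 3x + 1
f'(x) = 3x² - 3
x₀ = 0.1

Newton-Raphson formula: x_{n+1} = x_n - f(x_n)/f'(x_n)

Iteration 1:
  f(0.100000) = 0.701000
  f'(0.100000) = -2.970000
  x_1 = 0.100000 - 0.701000/(-2.970000) = 0.336027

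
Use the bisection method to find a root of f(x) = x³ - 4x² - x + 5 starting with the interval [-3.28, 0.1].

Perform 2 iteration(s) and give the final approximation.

f(x) = x³ - 4x² - x + 5
Initial interval: [-3.28, 0.1]

Iteration 1:
  c_1 = (-3.280000 + 0.100000)/2 = -1.590000
  f(c_1) = f(-1.590000) = -7.542079
  f(a) × f(c) ≥ 0, new interval: [-1.590000, 0.100000]
Iteration 2:
  c_2 = (-1.590000 + 0.100000)/2 = -0.745000
  f(c_2) = f(-0.745000) = 3.111406
  f(a) × f(c) < 0, new interval: [-1.590000, -0.745000]

After 2 iteration(s), the approximation is c_2 = -0.745000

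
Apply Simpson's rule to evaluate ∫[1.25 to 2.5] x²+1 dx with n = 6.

f(x) = x²+1
a = 1.25, b = 2.5, n = 6
h = (b - a)/n = 0.208333

Simpson's rule: (h/3)[f(x₀) + 4f(x₁) + 2f(x₂) + ... + f(xₙ)]

x_0 = 1.2500, f(x_0) = 2.562500, coefficient = 1
x_1 = 1.4583, f(x_1) = 3.126736, coefficient = 4
x_2 = 1.6667, f(x_2) = 3.777778, coefficient = 2
x_3 = 1.8750, f(x_3) = 4.515625, coefficient = 4
x_4 = 2.0833, f(x_4) = 5.340278, coefficient = 2
x_5 = 2.2917, f(x_5) = 6.251736, coefficient = 4
x_6 = 2.5000, f(x_6) = 7.250000, coefficient = 1

I ≈ (0.208333/3) × 83.625000 = 5.807292
Exact value: 5.807292
Error: 0.000000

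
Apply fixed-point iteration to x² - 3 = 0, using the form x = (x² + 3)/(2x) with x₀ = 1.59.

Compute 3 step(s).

Equation: x² - 3 = 0
Fixed-point form: x = (x² + 3)/(2x)
x₀ = 1.59

x_1 = g(1.590000) = 1.738396
x_2 = g(1.738396) = 1.732062
x_3 = g(1.732062) = 1.732051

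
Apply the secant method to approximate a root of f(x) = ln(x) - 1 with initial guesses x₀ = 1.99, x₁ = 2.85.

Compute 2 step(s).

f(x) = ln(x) - 1
x₀ = 1.99, x₁ = 2.85

Secant formula: x_{n+1} = x_n - f(x_n)(x_n - x_{n-1})/(f(x_n) - f(x_{n-1}))

Iteration 1:
  f(1.990000) = -0.311865
  f(2.850000) = 0.047319
  x_2 = 2.850000 - 0.047319×(2.850000 - 1.990000)/(0.047319 - (-0.311865))
       = 2.736703
Iteration 2:
  f(2.850000) = 0.047319
  f(2.736703) = 0.006754
  x_3 = 2.736703 - 0.006754×(2.736703 - 2.850000)/(0.006754 - 0.047319)
       = 2.717840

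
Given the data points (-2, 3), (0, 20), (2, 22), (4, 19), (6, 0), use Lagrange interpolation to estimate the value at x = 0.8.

Lagrange interpolation formula:
P(x) = Σ yᵢ × Lᵢ(x)
where Lᵢ(x) = Π_{j≠i} (x - xⱼ)/(xᵢ - xⱼ)

L_0(0.8) = (0.8 - 0)/(-2 - 0) × (0.8 - 2)/(-2 - 2) × (0.8 - 4)/(-2 - 4) × (0.8 - 6)/(-2 - 6) = -0.041600
L_1(0.8) = (0.8 - (-2))/(0 - (-2)) × (0.8 - 2)/(0 - 2) × (0.8 - 4)/(0 - 4) × (0.8 - 6)/(0 - 6) = 0.582400
L_2(0.8) = (0.8 - (-2))/(2 - (-2)) × (0.8 - 0)/(2 - 0) × (0.8 - 4)/(2 - 4) × (0.8 - 6)/(2 - 6) = 0.582400
L_3(0.8) = (0.8 - (-2))/(4 - (-2)) × (0.8 - 0)/(4 - 0) × (0.8 - 2)/(4 - 2) × (0.8 - 6)/(4 - 6) = -0.145600
L_4(0.8) = (0.8 - (-2))/(6 - (-2)) × (0.8 - 0)/(6 - 0) × (0.8 - 2)/(6 - 2) × (0.8 - 4)/(6 - 4) = 0.022400

P(0.8) = 3×L_0(0.8) + 20×L_1(0.8) + 22×L_2(0.8) + 19×L_3(0.8) + 0×L_4(0.8)
P(0.8) = 21.569600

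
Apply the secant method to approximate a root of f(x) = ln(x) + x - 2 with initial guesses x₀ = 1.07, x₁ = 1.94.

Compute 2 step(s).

f(x) = ln(x) + x - 2
x₀ = 1.07, x₁ = 1.94

Secant formula: x_{n+1} = x_n - f(x_n)(x_n - x_{n-1})/(f(x_n) - f(x_{n-1}))

Iteration 1:
  f(1.070000) = -0.862341
  f(1.940000) = 0.602688
  x_2 = 1.940000 - 0.602688×(1.940000 - 1.070000)/(0.602688 - (-0.862341))
       = 1.582097
Iteration 2:
  f(1.940000) = 0.602688
  f(1.582097) = 0.040848
  x_3 = 1.582097 - 0.040848×(1.582097 - 1.940000)/(0.040848 - 0.602688)
       = 1.556076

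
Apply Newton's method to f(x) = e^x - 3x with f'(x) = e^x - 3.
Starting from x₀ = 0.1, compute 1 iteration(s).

f(x) = e^x - 3x
f'(x) = e^x - 3
x₀ = 0.1

Newton-Raphson formula: x_{n+1} = x_n - f(x_n)/f'(x_n)

Iteration 1:
  f(0.100000) = 0.805171
  f'(0.100000) = -1.894829
  x_1 = 0.100000 - 0.805171/(-1.894829) = 0.524931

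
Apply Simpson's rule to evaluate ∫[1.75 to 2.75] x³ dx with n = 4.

f(x) = x³
a = 1.75, b = 2.75, n = 4
h = (b - a)/n = 0.250000

Simpson's rule: (h/3)[f(x₀) + 4f(x₁) + 2f(x₂) + ... + f(xₙ)]

x_0 = 1.7500, f(x_0) = 5.359375, coefficient = 1
x_1 = 2.0000, f(x_1) = 8.000000, coefficient = 4
x_2 = 2.2500, f(x_2) = 11.390625, coefficient = 2
x_3 = 2.5000, f(x_3) = 15.625000, coefficient = 4
x_4 = 2.7500, f(x_4) = 20.796875, coefficient = 1

I ≈ (0.250000/3) × 143.437500 = 11.953125
Exact value: 11.953125
Error: 0.000000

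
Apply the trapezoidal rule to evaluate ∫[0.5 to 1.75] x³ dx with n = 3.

f(x) = x³
a = 0.5, b = 1.75, n = 3
h = (b - a)/n = 0.416667

Trapezoidal rule: (h/2)[f(x₀) + 2f(x₁) + 2f(x₂) + ... + f(xₙ)]

x_0 = 0.5000, f(x_0) = 0.125000, coefficient = 1
x_1 = 0.9167, f(x_1) = 0.770255, coefficient = 2
x_2 = 1.3333, f(x_2) = 2.370370, coefficient = 2
x_3 = 1.7500, f(x_3) = 5.359375, coefficient = 1

I ≈ (0.416667/2) × 11.765625 = 2.451172
Exact value: 2.329102
Error: 0.122070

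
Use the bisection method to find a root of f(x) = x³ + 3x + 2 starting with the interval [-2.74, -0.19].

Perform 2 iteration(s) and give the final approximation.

f(x) = x³ + 3x + 2
Initial interval: [-2.74, -0.19]

Iteration 1:
  c_1 = (-2.740000 + (-0.190000))/2 = -1.465000
  f(c_1) = f(-1.465000) = -5.539220
  f(a) × f(c) ≥ 0, new interval: [-1.465000, -0.190000]
Iteration 2:
  c_2 = (-1.465000 + (-0.190000))/2 = -0.827500
  f(c_2) = f(-0.827500) = -1.049136
  f(a) × f(c) ≥ 0, new interval: [-0.827500, -0.190000]

After 2 iteration(s), the approximation is c_2 = -0.827500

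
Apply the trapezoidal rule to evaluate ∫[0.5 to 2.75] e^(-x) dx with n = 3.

f(x) = e^(-x)
a = 0.5, b = 2.75, n = 3
h = (b - a)/n = 0.750000

Trapezoidal rule: (h/2)[f(x₀) + 2f(x₁) + 2f(x₂) + ... + f(xₙ)]

x_0 = 0.5000, f(x_0) = 0.606531, coefficient = 1
x_1 = 1.2500, f(x_1) = 0.286505, coefficient = 2
x_2 = 2.0000, f(x_2) = 0.135335, coefficient = 2
x_3 = 2.7500, f(x_3) = 0.063928, coefficient = 1

I ≈ (0.750000/2) × 1.514139 = 0.567802
Exact value: 0.542603
Error: 0.025199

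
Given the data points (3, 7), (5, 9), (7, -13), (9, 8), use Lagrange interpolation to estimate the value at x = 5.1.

Lagrange interpolation formula:
P(x) = Σ yᵢ × Lᵢ(x)
where Lᵢ(x) = Π_{j≠i} (x - xⱼ)/(xᵢ - xⱼ)

L_0(5.1) = (5.1 - 5)/(3 - 5) × (5.1 - 7)/(3 - 7) × (5.1 - 9)/(3 - 9) = -0.015437
L_1(5.1) = (5.1 - 3)/(5 - 3) × (5.1 - 7)/(5 - 7) × (5.1 - 9)/(5 - 9) = 0.972563
L_2(5.1) = (5.1 - 3)/(7 - 3) × (5.1 - 5)/(7 - 5) × (5.1 - 9)/(7 - 9) = 0.051187
L_3(5.1) = (5.1 - 3)/(9 - 3) × (5.1 - 5)/(9 - 5) × (5.1 - 7)/(9 - 7) = -0.008312

P(5.1) = 7×L_0(5.1) + 9×L_1(5.1) + (-13)×L_2(5.1) + 8×L_3(5.1)
P(5.1) = 7.913063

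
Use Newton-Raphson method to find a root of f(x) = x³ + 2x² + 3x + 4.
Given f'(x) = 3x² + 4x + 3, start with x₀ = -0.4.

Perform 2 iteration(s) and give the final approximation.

f(x) = x³ + 2x² + 3x + 4
f'(x) = 3x² + 4x + 3
x₀ = -0.4

Newton-Raphson formula: x_{n+1} = x_n - f(x_n)/f'(x_n)

Iteration 1:
  f(-0.400000) = 3.056000
  f'(-0.400000) = 1.880000
  x_1 = -0.400000 - 3.056000/1.880000 = -2.025532
Iteration 2:
  f(-2.025532) = -2.181348
  f'(-2.025532) = 7.206211
  x_2 = -2.025532 - (-2.181348)/7.206211 = -1.722828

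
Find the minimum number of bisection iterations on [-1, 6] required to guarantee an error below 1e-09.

We need (b-a)/2^n ≤ 1e-09
(6 - (-1))/2^n ≤ 1e-09
7/2^n ≤ 1e-09
2^n ≥ 7000000000
n ≥ log₂(7000000000) = 32.70
n ≥ 33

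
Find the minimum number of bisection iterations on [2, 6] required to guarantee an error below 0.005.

We need (b-a)/2^n ≤ 0.005
(6 - 2)/2^n ≤ 0.005
4/2^n ≤ 0.005
2^n ≥ 800
n ≥ log₂(800) = 9.64
n ≥ 10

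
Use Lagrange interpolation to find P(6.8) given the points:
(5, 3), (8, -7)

Lagrange interpolation formula:
P(x) = Σ yᵢ × Lᵢ(x)
where Lᵢ(x) = Π_{j≠i} (x - xⱼ)/(xᵢ - xⱼ)

L_0(6.8) = (6.8 - 8)/(5 - 8) = 0.400000
L_1(6.8) = (6.8 - 5)/(8 - 5) = 0.600000

P(6.8) = 3×L_0(6.8) + (-7)×L_1(6.8)
P(6.8) = -3.000000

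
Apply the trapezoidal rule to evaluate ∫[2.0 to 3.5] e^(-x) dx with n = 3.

f(x) = e^(-x)
a = 2.0, b = 3.5, n = 3
h = (b - a)/n = 0.500000

Trapezoidal rule: (h/2)[f(x₀) + 2f(x₁) + 2f(x₂) + ... + f(xₙ)]

x_0 = 2.0000, f(x_0) = 0.135335, coefficient = 1
x_1 = 2.5000, f(x_1) = 0.082085, coefficient = 2
x_2 = 3.0000, f(x_2) = 0.049787, coefficient = 2
x_3 = 3.5000, f(x_3) = 0.030197, coefficient = 1

I ≈ (0.500000/2) × 0.429277 = 0.107319
Exact value: 0.105138
Error: 0.002181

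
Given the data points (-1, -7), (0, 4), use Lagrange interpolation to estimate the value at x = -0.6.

Lagrange interpolation formula:
P(x) = Σ yᵢ × Lᵢ(x)
where Lᵢ(x) = Π_{j≠i} (x - xⱼ)/(xᵢ - xⱼ)

L_0(-0.6) = (-0.6 - 0)/(-1 - 0) = 0.600000
L_1(-0.6) = (-0.6 - (-1))/(0 - (-1)) = 0.400000

P(-0.6) = (-7)×L_0(-0.6) + 4×L_1(-0.6)
P(-0.6) = -2.600000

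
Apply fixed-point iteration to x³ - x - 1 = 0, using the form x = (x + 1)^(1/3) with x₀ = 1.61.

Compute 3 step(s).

Equation: x³ - x - 1 = 0
Fixed-point form: x = (x + 1)^(1/3)
x₀ = 1.61

x_1 = g(1.610000) = 1.376830
x_2 = g(1.376830) = 1.334543
x_3 = g(1.334543) = 1.326582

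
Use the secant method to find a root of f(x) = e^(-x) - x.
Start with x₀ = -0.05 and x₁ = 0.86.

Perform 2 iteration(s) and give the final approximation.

f(x) = e^(-x) - x
x₀ = -0.05, x₁ = 0.86

Secant formula: x_{n+1} = x_n - f(x_n)(x_n - x_{n-1})/(f(x_n) - f(x_{n-1}))

Iteration 1:
  f(-0.050000) = 1.101271
  f(0.860000) = -0.436838
  x_2 = 0.860000 - (-0.436838)×(0.860000 - (-0.050000))/(-0.436838 - 1.101271)
       = 0.601551
Iteration 2:
  f(0.860000) = -0.436838
  f(0.601551) = -0.053590
  x_3 = 0.601551 - (-0.053590)×(0.601551 - 0.860000)/(-0.053590 - (-0.436838))
       = 0.565412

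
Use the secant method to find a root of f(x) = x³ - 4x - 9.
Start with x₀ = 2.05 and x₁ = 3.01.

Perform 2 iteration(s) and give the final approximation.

f(x) = x³ - 4x - 9
x₀ = 2.05, x₁ = 3.01

Secant formula: x_{n+1} = x_n - f(x_n)(x_n - x_{n-1})/(f(x_n) - f(x_{n-1}))

Iteration 1:
  f(2.050000) = -8.584875
  f(3.010000) = 6.230901
  x_2 = 3.010000 - 6.230901×(3.010000 - 2.050000)/(6.230901 - (-8.584875))
       = 2.606264
Iteration 2:
  f(3.010000) = 6.230901
  f(2.606264) = -1.721719
  x_3 = 2.606264 - (-1.721719)×(2.606264 - 3.010000)/(-1.721719 - 6.230901)
       = 2.693672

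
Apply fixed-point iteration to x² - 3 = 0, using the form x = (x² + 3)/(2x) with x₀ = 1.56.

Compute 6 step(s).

Equation: x² - 3 = 0
Fixed-point form: x = (x² + 3)/(2x)
x₀ = 1.56

x_1 = g(1.560000) = 1.741538
x_2 = g(1.741538) = 1.732077
x_3 = g(1.732077) = 1.732051
x_4 = g(1.732051) = 1.732051
x_5 = g(1.732051) = 1.732051
x_6 = g(1.732051) = 1.732051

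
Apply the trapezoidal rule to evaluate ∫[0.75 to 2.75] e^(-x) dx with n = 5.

f(x) = e^(-x)
a = 0.75, b = 2.75, n = 5
h = (b - a)/n = 0.400000

Trapezoidal rule: (h/2)[f(x₀) + 2f(x₁) + 2f(x₂) + ... + f(xₙ)]

x_0 = 0.7500, f(x_0) = 0.472367, coefficient = 1
x_1 = 1.1500, f(x_1) = 0.316637, coefficient = 2
x_2 = 1.5500, f(x_2) = 0.212248, coefficient = 2
x_3 = 1.9500, f(x_3) = 0.142274, coefficient = 2
x_4 = 2.3500, f(x_4) = 0.095369, coefficient = 2
x_5 = 2.7500, f(x_5) = 0.063928, coefficient = 1

I ≈ (0.400000/2) × 2.069350 = 0.413870
Exact value: 0.408439
Error: 0.005431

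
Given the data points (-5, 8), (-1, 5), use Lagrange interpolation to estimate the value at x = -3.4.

Lagrange interpolation formula:
P(x) = Σ yᵢ × Lᵢ(x)
where Lᵢ(x) = Π_{j≠i} (x - xⱼ)/(xᵢ - xⱼ)

L_0(-3.4) = (-3.4 - (-1))/(-5 - (-1)) = 0.600000
L_1(-3.4) = (-3.4 - (-5))/(-1 - (-5)) = 0.400000

P(-3.4) = 8×L_0(-3.4) + 5×L_1(-3.4)
P(-3.4) = 6.800000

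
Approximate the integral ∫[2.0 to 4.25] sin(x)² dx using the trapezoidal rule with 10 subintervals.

f(x) = sin(x)²
a = 2.0, b = 4.25, n = 10
h = (b - a)/n = 0.225000

Trapezoidal rule: (h/2)[f(x₀) + 2f(x₁) + 2f(x₂) + ... + f(xₙ)]

x_0 = 2.0000, f(x_0) = 0.826822, coefficient = 1
x_1 = 2.2250, f(x_1) = 0.629694, coefficient = 2
x_2 = 2.4500, f(x_2) = 0.406744, coefficient = 2
x_3 = 2.6750, f(x_3) = 0.202361, coefficient = 2
x_4 = 2.9000, f(x_4) = 0.057240, coefficient = 2
x_5 = 3.1250, f(x_5) = 0.000275, coefficient = 2
x_6 = 3.3500, f(x_6) = 0.042808, coefficient = 2
x_7 = 3.5750, f(x_7) = 0.176371, coefficient = 2
x_8 = 3.8000, f(x_8) = 0.374370, coefficient = 2
x_9 = 4.0250, f(x_9) = 0.597383, coefficient = 2
x_10 = 4.2500, f(x_10) = 0.801006, coefficient = 1

I ≈ (0.225000/2) × 6.602322 = 0.742761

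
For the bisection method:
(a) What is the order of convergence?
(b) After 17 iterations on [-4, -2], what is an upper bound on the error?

(a) Bisection has linear (order 1) convergence; the error is halved each step.

(b) Error bound = (b-a)/2^n = (-2 - (-4))/2^{17}
    = 2/2^{17}

(a) 1 (linear); (b) error ≤ 1.53e-05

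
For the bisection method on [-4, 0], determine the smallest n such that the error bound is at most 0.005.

We need (b-a)/2^n ≤ 0.005
(0 - (-4))/2^n ≤ 0.005
4/2^n ≤ 0.005
2^n ≥ 800
n ≥ log₂(800) = 9.64
n ≥ 10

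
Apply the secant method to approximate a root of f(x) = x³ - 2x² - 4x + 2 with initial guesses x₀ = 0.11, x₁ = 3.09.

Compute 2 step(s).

f(x) = x³ - 2x² - 4x + 2
x₀ = 0.11, x₁ = 3.09

Secant formula: x_{n+1} = x_n - f(x_n)(x_n - x_{n-1})/(f(x_n) - f(x_{n-1}))

Iteration 1:
  f(0.110000) = 1.537131
  f(3.090000) = 0.047429
  x_2 = 3.090000 - 0.047429×(3.090000 - 0.110000)/(0.047429 - 1.537131)
       = 3.184877
Iteration 2:
  f(3.090000) = 0.047429
  f(3.184877) = 1.279222
  x_3 = 3.184877 - 1.279222×(3.184877 - 3.090000)/(1.279222 - 0.047429)
       = 3.086347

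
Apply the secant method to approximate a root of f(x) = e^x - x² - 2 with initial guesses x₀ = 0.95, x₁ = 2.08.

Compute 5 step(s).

f(x) = e^x - x² - 2
x₀ = 0.95, x₁ = 2.08

Secant formula: x_{n+1} = x_n - f(x_n)(x_n - x_{n-1})/(f(x_n) - f(x_{n-1}))

Iteration 1:
  f(0.950000) = -0.316790
  f(2.080000) = 1.678069
  x_2 = 2.080000 - 1.678069×(2.080000 - 0.950000)/(1.678069 - (-0.316790))
       = 1.129448
Iteration 2:
  f(2.080000) = 1.678069
  f(1.129448) = -0.181705
  x_3 = 1.129448 - (-0.181705)×(1.129448 - 2.080000)/(-0.181705 - 1.678069)
       = 1.222319
Iteration 3:
  f(1.129448) = -0.181705
  f(1.222319) = -0.099012
  x_4 = 1.222319 - (-0.099012)×(1.222319 - 1.129448)/(-0.099012 - (-0.181705))
       = 1.333518
Iteration 4:
  f(1.222319) = -0.099012
  f(1.333518) = 0.016098
  x_5 = 1.333518 - 0.016098×(1.333518 - 1.222319)/(0.016098 - (-0.099012))
       = 1.317967
Iteration 5:
  f(1.333518) = 0.016098
  f(1.317967) = -0.001219
  x_6 = 1.317967 - (-0.001219)×(1.317967 - 1.333518)/(-0.001219 - 0.016098)
       = 1.319061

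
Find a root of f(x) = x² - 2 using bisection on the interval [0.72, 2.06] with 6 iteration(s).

f(x) = x² - 2
Initial interval: [0.72, 2.06]

Iteration 1:
  c_1 = (0.720000 + 2.060000)/2 = 1.390000
  f(c_1) = f(1.390000) = -0.067900
  f(a) × f(c) ≥ 0, new interval: [1.390000, 2.060000]
Iteration 2:
  c_2 = (1.390000 + 2.060000)/2 = 1.725000
  f(c_2) = f(1.725000) = 0.975625
  f(a) × f(c) < 0, new interval: [1.390000, 1.725000]
Iteration 3:
  c_3 = (1.390000 + 1.725000)/2 = 1.557500
  f(c_3) = f(1.557500) = 0.425806
  f(a) × f(c) < 0, new interval: [1.390000, 1.557500]
Iteration 4:
  c_4 = (1.390000 + 1.557500)/2 = 1.473750
  f(c_4) = f(1.473750) = 0.171939
  f(a) × f(c) < 0, new interval: [1.390000, 1.473750]
Iteration 5:
  c_5 = (1.390000 + 1.473750)/2 = 1.431875
  f(c_5) = f(1.431875) = 0.050266
  f(a) × f(c) < 0, new interval: [1.390000, 1.431875]
Iteration 6:
  c_6 = (1.390000 + 1.431875)/2 = 1.410938
  f(c_6) = f(1.410938) = -0.009255
  f(a) × f(c) ≥ 0, new interval: [1.410938, 1.431875]

After 6 iteration(s), the approximation is c_6 = 1.410938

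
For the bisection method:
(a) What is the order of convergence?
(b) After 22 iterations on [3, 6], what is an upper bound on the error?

(a) Bisection has linear (order 1) convergence; the error is halved each step.

(b) Error bound = (b-a)/2^n = (6 - 3)/2^{22}
    = 3/2^{22}

(a) 1 (linear); (b) error ≤ 7.15e-07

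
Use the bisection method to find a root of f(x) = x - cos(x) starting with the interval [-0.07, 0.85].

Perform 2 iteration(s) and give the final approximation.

f(x) = x - cos(x)
Initial interval: [-0.07, 0.85]

Iteration 1:
  c_1 = (-0.070000 + 0.850000)/2 = 0.390000
  f(c_1) = f(0.390000) = -0.534909
  f(a) × f(c) ≥ 0, new interval: [0.390000, 0.850000]
Iteration 2:
  c_2 = (0.390000 + 0.850000)/2 = 0.620000
  f(c_2) = f(0.620000) = -0.193878
  f(a) × f(c) ≥ 0, new interval: [0.620000, 0.850000]

After 2 iteration(s), the approximation is c_2 = 0.620000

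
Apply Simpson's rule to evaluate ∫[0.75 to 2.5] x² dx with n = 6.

f(x) = x²
a = 0.75, b = 2.5, n = 6
h = (b - a)/n = 0.291667

Simpson's rule: (h/3)[f(x₀) + 4f(x₁) + 2f(x₂) + ... + f(xₙ)]

x_0 = 0.7500, f(x_0) = 0.562500, coefficient = 1
x_1 = 1.0417, f(x_1) = 1.085069, coefficient = 4
x_2 = 1.3333, f(x_2) = 1.777778, coefficient = 2
x_3 = 1.6250, f(x_3) = 2.640625, coefficient = 4
x_4 = 1.9167, f(x_4) = 3.673611, coefficient = 2
x_5 = 2.2083, f(x_5) = 4.876736, coefficient = 4
x_6 = 2.5000, f(x_6) = 6.250000, coefficient = 1

I ≈ (0.291667/3) × 52.125000 = 5.067708
Exact value: 5.067708
Error: 0.000000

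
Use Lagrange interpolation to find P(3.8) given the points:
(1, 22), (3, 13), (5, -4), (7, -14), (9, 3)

Lagrange interpolation formula:
P(x) = Σ yᵢ × Lᵢ(x)
where Lᵢ(x) = Π_{j≠i} (x - xⱼ)/(xᵢ - xⱼ)

L_0(3.8) = (3.8 - 3)/(1 - 3) × (3.8 - 5)/(1 - 5) × (3.8 - 7)/(1 - 7) × (3.8 - 9)/(1 - 9) = -0.041600
L_1(3.8) = (3.8 - 1)/(3 - 1) × (3.8 - 5)/(3 - 5) × (3.8 - 7)/(3 - 7) × (3.8 - 9)/(3 - 9) = 0.582400
L_2(3.8) = (3.8 - 1)/(5 - 1) × (3.8 - 3)/(5 - 3) × (3.8 - 7)/(5 - 7) × (3.8 - 9)/(5 - 9) = 0.582400
L_3(3.8) = (3.8 - 1)/(7 - 1) × (3.8 - 3)/(7 - 3) × (3.8 - 5)/(7 - 5) × (3.8 - 9)/(7 - 9) = -0.145600
L_4(3.8) = (3.8 - 1)/(9 - 1) × (3.8 - 3)/(9 - 3) × (3.8 - 5)/(9 - 5) × (3.8 - 7)/(9 - 7) = 0.022400

P(3.8) = 22×L_0(3.8) + 13×L_1(3.8) + (-4)×L_2(3.8) + (-14)×L_3(3.8) + 3×L_4(3.8)
P(3.8) = 6.432000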